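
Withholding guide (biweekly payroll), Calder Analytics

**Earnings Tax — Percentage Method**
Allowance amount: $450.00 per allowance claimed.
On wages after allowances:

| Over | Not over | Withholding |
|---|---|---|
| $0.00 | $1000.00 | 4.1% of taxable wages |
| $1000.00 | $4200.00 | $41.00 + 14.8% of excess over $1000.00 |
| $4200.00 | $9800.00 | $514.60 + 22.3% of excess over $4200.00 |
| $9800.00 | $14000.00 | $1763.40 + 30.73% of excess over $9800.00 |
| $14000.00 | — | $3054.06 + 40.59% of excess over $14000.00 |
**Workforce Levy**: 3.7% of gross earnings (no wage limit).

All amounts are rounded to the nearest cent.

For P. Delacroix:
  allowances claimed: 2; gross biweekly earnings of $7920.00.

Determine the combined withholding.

Earnings Tax: taxable = $7920.00 − 2×$450.00 = $7020.00
  $514.60 + 22.3% × ($7020.00 − $4200.00) = $514.60 + 22.3% × $2820.00 = $1143.46
Workforce Levy: 3.7% × $7920.00 = $293.04
Total: $1143.46 + $293.04 = $1436.50

$1436.50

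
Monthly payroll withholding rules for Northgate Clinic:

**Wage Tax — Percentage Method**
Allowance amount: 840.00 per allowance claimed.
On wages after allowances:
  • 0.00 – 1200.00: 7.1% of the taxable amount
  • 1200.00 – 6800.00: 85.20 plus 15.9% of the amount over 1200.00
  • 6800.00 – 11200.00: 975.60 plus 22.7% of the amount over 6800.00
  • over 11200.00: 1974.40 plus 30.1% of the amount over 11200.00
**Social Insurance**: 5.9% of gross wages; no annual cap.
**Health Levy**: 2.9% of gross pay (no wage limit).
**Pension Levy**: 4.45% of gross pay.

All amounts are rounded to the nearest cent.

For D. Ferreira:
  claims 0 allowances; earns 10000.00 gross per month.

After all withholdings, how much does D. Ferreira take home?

Wage Tax: taxable = 10000.00
  975.60 + 22.7% × (10000.00 − 6800.00) = 975.60 + 22.7% × 3200.00 = 1702.00
Social Insurance: 5.9% × 10000.00 = 590.00
Health Levy: 2.9% × 10000.00 = 290.00
Pension Levy: 4.45% × 10000.00 = 445.00
Total withheld: 1702.00 + 590.00 + 290.00 + 445.00 = 3027.00
Net pay: 10000.00 − 3027.00 = 6973.00

6973.00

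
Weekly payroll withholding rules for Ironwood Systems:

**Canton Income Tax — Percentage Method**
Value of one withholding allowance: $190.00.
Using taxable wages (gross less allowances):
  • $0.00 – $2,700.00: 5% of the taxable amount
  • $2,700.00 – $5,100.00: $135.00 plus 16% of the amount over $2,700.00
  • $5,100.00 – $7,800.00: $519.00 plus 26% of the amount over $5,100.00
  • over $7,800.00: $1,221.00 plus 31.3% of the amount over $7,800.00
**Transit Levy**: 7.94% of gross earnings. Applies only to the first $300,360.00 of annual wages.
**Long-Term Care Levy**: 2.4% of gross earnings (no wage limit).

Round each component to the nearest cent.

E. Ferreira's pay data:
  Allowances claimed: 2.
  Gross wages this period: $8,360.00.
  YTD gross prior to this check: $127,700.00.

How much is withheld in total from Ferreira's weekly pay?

$2,141.76

Canton Income Tax: taxable = $8,360.00 − 2×$190.00 = $7,980.00
  $1,221.00 + 31.3% × ($7,980.00 − $7,800.00) = $1,221.00 + 31.3% × $180.00 = $1,277.34
Transit Levy: 7.94% × $8,360.00 = $663.78
Long-Term Care Levy: 2.4% × $8,360.00 = $200.64
Total: $1,277.34 + $663.78 + $200.64 = $2,141.76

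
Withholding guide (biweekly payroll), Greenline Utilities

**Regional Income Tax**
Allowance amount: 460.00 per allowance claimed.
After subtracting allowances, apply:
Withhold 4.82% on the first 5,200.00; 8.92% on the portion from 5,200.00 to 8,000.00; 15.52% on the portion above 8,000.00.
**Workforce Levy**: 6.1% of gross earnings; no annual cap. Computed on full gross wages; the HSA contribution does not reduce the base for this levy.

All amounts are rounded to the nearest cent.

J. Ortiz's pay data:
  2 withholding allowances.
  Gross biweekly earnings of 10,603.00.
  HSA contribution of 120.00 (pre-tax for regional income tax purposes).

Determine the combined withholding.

1,389.76

Regional Income Tax: taxable = 10,603.00 − 120.00 − 2×460.00 = 9,563.00
  500.40 + 15.52% × (9,563.00 − 8,000.00) = 500.40 + 15.52% × 1,563.00 = 742.98
Workforce Levy: 6.1% × 10,603.00 = 646.78
Total: 742.98 + 646.78 = 1,389.76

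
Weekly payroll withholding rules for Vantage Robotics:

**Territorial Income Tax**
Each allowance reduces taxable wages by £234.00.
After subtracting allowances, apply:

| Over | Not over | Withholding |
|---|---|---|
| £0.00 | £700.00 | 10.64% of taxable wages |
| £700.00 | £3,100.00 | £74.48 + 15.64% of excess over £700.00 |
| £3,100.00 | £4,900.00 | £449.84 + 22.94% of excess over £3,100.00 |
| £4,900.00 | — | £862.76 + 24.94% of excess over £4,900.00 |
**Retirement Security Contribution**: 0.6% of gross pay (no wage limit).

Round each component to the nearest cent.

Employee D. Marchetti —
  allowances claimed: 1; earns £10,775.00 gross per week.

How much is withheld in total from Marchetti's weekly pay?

£2,334.28

Territorial Income Tax: taxable = £10,775.00 − 1×£234.00 = £10,541.00
  £862.76 + 24.94% × (£10,541.00 − £4,900.00) = £862.76 + 24.94% × £5,641.00 = £2,269.63
Retirement Security Contribution: 0.6% × £10,775.00 = £64.65
Total: £2,269.63 + £64.65 = £2,334.28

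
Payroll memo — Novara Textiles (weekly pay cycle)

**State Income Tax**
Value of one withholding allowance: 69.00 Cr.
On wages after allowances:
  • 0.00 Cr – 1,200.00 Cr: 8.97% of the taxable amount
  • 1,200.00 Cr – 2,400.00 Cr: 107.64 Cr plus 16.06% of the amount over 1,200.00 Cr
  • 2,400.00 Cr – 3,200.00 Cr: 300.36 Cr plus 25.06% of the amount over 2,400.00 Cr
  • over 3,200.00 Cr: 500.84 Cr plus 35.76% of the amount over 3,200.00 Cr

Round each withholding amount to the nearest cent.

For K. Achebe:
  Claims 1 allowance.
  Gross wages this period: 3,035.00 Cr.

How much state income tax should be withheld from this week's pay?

State Income Tax: taxable = 3,035.00 Cr − 1×69.00 Cr = 2,966.00 Cr
  300.36 Cr + 25.06% × (2,966.00 Cr − 2,400.00 Cr) = 300.36 Cr + 25.06% × 566.00 Cr = 442.20 Cr

442.20 Cr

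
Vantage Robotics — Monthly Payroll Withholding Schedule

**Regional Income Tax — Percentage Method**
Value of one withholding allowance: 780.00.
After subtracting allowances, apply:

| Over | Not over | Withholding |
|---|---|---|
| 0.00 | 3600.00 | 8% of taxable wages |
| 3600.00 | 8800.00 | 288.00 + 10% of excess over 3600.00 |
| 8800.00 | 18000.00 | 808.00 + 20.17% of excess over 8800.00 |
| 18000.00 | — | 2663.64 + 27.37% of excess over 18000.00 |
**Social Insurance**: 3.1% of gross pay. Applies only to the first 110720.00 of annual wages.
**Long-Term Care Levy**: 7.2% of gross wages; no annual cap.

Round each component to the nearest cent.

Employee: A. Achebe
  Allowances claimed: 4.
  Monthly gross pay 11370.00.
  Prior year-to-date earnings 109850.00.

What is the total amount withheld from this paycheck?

1598.61

Regional Income Tax: taxable = 11370.00 − 4×780.00 = 8250.00
  288.00 + 10% × (8250.00 − 3600.00) = 288.00 + 10% × 4650.00 = 753.00
Social Insurance: cap 110720.00 − YTD 109850.00 = 870.00 subject; 3.1% × 870.00 = 26.97
Long-Term Care Levy: 7.2% × 11370.00 = 818.64
Total: 753.00 + 26.97 + 818.64 = 1598.61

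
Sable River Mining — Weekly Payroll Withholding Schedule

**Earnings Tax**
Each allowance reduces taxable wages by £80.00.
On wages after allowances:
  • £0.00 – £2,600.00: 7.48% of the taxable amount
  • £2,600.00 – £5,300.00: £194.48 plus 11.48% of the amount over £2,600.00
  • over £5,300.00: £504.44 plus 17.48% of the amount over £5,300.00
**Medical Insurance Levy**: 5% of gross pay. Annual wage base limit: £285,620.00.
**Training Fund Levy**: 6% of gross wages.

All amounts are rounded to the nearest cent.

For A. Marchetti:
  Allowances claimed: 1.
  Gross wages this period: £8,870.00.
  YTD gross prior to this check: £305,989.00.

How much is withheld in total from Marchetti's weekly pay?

Earnings Tax: taxable = £8,870.00 − 1×£80.00 = £8,790.00
  £504.44 + 17.48% × (£8,790.00 − £5,300.00) = £504.44 + 17.48% × £3,490.00 = £1,114.49
Medical Insurance Levy: YTD £305,989.00 ≥ cap £285,620.00 → £0.00
Training Fund Levy: 6% × £8,870.00 = £532.20
Total: £1,114.49 + £0.00 + £532.20 = £1,646.69

£1,646.69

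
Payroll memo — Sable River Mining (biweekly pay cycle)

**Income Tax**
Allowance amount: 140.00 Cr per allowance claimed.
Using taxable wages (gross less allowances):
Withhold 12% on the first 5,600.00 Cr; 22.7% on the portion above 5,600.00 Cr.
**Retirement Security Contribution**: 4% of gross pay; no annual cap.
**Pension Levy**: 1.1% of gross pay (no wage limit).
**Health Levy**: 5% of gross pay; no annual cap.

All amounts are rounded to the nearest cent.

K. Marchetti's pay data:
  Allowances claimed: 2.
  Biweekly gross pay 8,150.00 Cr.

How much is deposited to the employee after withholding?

Income Tax: taxable = 8,150.00 Cr − 2×140.00 Cr = 7,870.00 Cr
  672.00 Cr + 22.7% × (7,870.00 Cr − 5,600.00 Cr) = 672.00 Cr + 22.7% × 2,270.00 Cr = 1,187.29 Cr
Retirement Security Contribution: 4% × 8,150.00 Cr = 326.00 Cr
Pension Levy: 1.1% × 8,150.00 Cr = 89.65 Cr
Health Levy: 5% × 8,150.00 Cr = 407.50 Cr
Total withheld: 1,187.29 Cr + 326.00 Cr + 89.65 Cr + 407.50 Cr = 2,010.44 Cr
Net pay: 8,150.00 Cr − 2,010.44 Cr = 6,139.56 Cr

6,139.56 Cr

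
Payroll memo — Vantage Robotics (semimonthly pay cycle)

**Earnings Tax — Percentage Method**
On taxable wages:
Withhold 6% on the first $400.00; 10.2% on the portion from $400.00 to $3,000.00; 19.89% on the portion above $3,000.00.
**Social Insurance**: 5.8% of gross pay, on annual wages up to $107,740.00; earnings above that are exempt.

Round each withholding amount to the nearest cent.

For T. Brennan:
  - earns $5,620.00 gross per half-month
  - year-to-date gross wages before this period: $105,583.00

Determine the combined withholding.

$935.43

Earnings Tax: taxable = $5,620.00
  $289.20 + 19.89% × ($5,620.00 − $3,000.00) = $289.20 + 19.89% × $2,620.00 = $810.32
Social Insurance: cap $107,740.00 − YTD $105,583.00 = $2,157.00 subject; 5.8% × $2,157.00 = $125.11
Total: $810.32 + $125.11 = $935.43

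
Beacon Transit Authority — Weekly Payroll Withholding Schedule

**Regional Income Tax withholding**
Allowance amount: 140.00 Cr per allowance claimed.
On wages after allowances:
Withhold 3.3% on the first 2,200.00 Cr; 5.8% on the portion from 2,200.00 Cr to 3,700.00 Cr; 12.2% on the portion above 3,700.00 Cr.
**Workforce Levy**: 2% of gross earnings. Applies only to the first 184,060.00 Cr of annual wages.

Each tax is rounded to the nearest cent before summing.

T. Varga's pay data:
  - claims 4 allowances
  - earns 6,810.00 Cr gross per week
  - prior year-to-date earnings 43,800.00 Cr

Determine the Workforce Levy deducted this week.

Workforce Levy: 2% × 6,810.00 Cr = 136.20 Cr

136.20 Cr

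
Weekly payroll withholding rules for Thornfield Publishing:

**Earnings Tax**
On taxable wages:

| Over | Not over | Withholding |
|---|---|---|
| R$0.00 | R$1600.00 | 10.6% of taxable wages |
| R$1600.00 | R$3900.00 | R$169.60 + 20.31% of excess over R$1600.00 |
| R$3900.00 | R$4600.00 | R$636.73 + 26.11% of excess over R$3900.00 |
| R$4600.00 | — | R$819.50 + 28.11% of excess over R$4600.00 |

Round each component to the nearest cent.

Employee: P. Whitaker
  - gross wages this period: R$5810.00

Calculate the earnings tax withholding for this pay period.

Earnings Tax: taxable = R$5810.00
  R$819.50 + 28.11% × (R$5810.00 − R$4600.00) = R$819.50 + 28.11% × R$1210.00 = R$1159.63

R$1159.63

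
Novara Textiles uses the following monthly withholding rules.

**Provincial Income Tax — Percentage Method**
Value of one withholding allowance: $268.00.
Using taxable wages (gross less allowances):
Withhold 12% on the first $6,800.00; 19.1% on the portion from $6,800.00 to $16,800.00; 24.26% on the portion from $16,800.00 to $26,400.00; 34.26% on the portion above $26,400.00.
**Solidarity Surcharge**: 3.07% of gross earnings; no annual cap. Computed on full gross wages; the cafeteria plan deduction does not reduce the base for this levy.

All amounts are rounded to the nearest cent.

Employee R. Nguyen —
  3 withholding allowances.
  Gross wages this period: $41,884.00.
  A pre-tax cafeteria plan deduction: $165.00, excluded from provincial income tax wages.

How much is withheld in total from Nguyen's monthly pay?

$11,313.64

Provincial Income Tax: taxable = $41,884.00 − $165.00 − 3×$268.00 = $40,915.00
  $5,054.96 + 34.26% × ($40,915.00 − $26,400.00) = $5,054.96 + 34.26% × $14,515.00 = $10,027.80
Solidarity Surcharge: 3.07% × $41,884.00 = $1,285.84
Total: $10,027.80 + $1,285.84 = $11,313.64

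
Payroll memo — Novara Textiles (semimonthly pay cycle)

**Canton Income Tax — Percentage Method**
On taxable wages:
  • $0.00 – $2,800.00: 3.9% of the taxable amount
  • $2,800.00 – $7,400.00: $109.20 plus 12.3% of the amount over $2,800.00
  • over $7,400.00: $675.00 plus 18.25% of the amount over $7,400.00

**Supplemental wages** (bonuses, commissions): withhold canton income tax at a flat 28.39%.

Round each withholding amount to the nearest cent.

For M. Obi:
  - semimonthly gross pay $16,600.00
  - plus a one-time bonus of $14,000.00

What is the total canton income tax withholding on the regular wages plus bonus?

$6,328.60

Canton Income Tax: taxable = $16,600.00
  $675.00 + 18.25% × ($16,600.00 − $7,400.00) = $675.00 + 18.25% × $9,200.00 = $2,354.00
Supplemental (28.39% flat on bonus): 28.39% × $14,000.00 = $3,974.60
Total canton income tax: $2,354.00 + $3,974.60 = $6,328.60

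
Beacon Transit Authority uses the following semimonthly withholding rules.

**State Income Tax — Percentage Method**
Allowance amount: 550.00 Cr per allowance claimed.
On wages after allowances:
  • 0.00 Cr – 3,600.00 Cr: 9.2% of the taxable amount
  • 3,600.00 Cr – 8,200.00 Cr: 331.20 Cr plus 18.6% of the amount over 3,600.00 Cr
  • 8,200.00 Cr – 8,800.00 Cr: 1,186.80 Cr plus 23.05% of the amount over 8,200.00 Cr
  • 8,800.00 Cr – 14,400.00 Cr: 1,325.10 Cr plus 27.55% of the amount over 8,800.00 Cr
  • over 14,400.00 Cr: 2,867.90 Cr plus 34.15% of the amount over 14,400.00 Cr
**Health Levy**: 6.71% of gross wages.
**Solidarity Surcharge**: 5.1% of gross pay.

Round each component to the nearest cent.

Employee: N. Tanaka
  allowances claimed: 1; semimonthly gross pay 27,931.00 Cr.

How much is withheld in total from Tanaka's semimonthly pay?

State Income Tax: taxable = 27,931.00 Cr − 1×550.00 Cr = 27,381.00 Cr
  2,867.90 Cr + 34.15% × (27,381.00 Cr − 14,400.00 Cr) = 2,867.90 Cr + 34.15% × 12,981.00 Cr = 7,300.91 Cr
Health Levy: 6.71% × 27,931.00 Cr = 1,874.17 Cr
Solidarity Surcharge: 5.1% × 27,931.00 Cr = 1,424.48 Cr
Total: 7,300.91 Cr + 1,874.17 Cr + 1,424.48 Cr = 10,599.56 Cr

10,599.56 Cr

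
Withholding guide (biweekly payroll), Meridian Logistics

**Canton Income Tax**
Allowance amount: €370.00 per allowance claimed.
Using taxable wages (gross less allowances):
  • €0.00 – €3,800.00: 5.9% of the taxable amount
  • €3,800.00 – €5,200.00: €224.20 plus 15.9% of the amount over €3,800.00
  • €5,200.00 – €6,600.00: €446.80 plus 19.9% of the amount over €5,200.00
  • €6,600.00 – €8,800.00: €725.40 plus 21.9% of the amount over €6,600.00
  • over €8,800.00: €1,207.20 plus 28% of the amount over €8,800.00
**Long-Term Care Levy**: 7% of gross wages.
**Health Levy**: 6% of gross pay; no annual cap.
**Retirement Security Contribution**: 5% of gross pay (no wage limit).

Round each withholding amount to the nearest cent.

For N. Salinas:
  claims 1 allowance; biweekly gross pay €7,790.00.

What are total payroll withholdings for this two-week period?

Canton Income Tax: taxable = €7,790.00 − 1×€370.00 = €7,420.00
  €725.40 + 21.9% × (€7,420.00 − €6,600.00) = €725.40 + 21.9% × €820.00 = €904.98
Long-Term Care Levy: 7% × €7,790.00 = €545.30
Health Levy: 6% × €7,790.00 = €467.40
Retirement Security Contribution: 5% × €7,790.00 = €389.50
Total: €904.98 + €545.30 + €467.40 + €389.50 = €2,307.18

€2,307.18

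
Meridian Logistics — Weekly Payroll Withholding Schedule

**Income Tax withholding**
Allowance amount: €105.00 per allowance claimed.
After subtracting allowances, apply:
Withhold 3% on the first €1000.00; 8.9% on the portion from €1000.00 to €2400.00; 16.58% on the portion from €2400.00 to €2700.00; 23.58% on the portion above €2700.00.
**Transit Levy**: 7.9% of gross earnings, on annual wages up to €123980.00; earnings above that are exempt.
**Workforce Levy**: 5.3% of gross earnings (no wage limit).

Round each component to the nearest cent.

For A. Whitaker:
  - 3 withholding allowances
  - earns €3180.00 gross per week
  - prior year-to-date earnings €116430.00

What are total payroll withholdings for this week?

Income Tax: taxable = €3180.00 − 3×€105.00 = €2865.00
  €204.34 + 23.58% × (€2865.00 − €2700.00) = €204.34 + 23.58% × €165.00 = €243.25
Transit Levy: 7.9% × €3180.00 = €251.22
Workforce Levy: 5.3% × €3180.00 = €168.54
Total: €243.25 + €251.22 + €168.54 = €663.01

€663.01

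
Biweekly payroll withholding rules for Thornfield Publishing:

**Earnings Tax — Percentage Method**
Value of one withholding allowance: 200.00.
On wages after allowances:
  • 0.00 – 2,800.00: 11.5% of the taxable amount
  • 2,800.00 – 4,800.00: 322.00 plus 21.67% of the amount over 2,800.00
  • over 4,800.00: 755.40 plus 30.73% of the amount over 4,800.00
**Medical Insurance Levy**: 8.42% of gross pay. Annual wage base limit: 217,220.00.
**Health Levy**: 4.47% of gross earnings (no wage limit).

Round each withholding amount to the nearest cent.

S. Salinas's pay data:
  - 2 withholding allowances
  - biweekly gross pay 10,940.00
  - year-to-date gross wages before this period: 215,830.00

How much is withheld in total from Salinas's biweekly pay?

3,125.36

Earnings Tax: taxable = 10,940.00 − 2×200.00 = 10,540.00
  755.40 + 30.73% × (10,540.00 − 4,800.00) = 755.40 + 30.73% × 5,740.00 = 2,519.30
Medical Insurance Levy: cap 217,220.00 − YTD 215,830.00 = 1,390.00 subject; 8.42% × 1,390.00 = 117.04
Health Levy: 4.47% × 10,940.00 = 489.02
Total: 2,519.30 + 117.04 + 489.02 = 3,125.36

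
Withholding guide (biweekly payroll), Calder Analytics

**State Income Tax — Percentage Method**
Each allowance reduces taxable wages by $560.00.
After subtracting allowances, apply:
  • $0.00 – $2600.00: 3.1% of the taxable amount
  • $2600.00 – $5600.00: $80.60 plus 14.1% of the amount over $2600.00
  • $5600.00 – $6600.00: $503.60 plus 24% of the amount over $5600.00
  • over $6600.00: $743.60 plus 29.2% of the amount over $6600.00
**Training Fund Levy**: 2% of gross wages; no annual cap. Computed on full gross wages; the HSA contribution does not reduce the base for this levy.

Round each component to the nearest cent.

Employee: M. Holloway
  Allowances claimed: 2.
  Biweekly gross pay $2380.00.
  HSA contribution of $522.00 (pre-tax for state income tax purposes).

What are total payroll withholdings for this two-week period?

State Income Tax: taxable = $2380.00 − $522.00 − 2×$560.00 = $738.00
  3.1% × $738.00 = $22.88
Training Fund Levy: 2% × $2380.00 = $47.60
Total: $22.88 + $47.60 = $70.48

$70.48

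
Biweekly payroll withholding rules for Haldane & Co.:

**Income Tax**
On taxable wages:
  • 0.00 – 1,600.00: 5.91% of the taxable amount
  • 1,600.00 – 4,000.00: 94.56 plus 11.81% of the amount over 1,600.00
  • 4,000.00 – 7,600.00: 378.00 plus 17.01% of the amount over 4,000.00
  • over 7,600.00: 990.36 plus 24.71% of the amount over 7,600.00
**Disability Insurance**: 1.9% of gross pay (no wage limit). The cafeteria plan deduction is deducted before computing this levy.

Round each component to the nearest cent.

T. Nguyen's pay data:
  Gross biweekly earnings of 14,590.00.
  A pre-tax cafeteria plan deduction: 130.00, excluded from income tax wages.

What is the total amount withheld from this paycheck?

Income Tax: taxable = 14,590.00 − 130.00 = 14,460.00
  990.36 + 24.71% × (14,460.00 − 7,600.00) = 990.36 + 24.71% × 6,860.00 = 2,685.47
Disability Insurance: 1.9% × 14,460.00 = 274.74
Total: 2,685.47 + 274.74 = 2,960.21

2,960.21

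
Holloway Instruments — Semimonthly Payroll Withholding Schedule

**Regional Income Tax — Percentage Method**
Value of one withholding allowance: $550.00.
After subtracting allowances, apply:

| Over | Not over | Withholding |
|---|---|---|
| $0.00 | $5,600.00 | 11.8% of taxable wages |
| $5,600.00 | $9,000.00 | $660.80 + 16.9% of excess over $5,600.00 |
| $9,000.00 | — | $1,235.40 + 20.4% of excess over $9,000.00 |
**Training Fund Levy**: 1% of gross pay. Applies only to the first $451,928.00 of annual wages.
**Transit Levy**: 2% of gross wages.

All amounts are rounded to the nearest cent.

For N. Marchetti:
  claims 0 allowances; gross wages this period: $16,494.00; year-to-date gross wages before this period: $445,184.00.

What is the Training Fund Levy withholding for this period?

Training Fund Levy: cap $451,928.00 − YTD $445,184.00 = $6,744.00 subject; 1% × $6,744.00 = $67.44

$67.44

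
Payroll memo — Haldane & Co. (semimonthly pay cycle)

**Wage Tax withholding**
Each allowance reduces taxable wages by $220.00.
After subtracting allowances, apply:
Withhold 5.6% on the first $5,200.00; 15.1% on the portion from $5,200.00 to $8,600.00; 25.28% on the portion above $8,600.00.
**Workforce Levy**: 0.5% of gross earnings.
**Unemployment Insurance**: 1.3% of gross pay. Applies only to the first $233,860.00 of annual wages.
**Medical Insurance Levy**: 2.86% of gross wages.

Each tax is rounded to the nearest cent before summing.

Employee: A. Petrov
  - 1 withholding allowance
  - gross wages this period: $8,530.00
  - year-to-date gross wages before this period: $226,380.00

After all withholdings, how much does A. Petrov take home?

Wage Tax: taxable = $8,530.00 − 1×$220.00 = $8,310.00
  $291.20 + 15.1% × ($8,310.00 − $5,200.00) = $291.20 + 15.1% × $3,110.00 = $760.81
Workforce Levy: 0.5% × $8,530.00 = $42.65
Unemployment Insurance: cap $233,860.00 − YTD $226,380.00 = $7,480.00 subject; 1.3% × $7,480.00 = $97.24
Medical Insurance Levy: 2.86% × $8,530.00 = $243.96
Total withheld: $760.81 + $42.65 + $97.24 + $243.96 = $1,144.66
Net pay: $8,530.00 − $1,144.66 = $7,385.34

$7,385.34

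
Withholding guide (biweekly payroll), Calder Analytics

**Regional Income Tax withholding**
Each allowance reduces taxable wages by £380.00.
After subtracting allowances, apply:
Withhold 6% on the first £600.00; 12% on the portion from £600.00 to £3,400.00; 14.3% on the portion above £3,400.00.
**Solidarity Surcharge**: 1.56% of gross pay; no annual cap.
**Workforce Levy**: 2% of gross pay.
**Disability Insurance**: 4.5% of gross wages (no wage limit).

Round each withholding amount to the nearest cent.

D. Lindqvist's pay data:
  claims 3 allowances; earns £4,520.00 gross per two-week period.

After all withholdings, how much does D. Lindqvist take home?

£3,786.09

Regional Income Tax: taxable = £4,520.00 − 3×£380.00 = £3,380.00
  £36.00 + 12% × (£3,380.00 − £600.00) = £36.00 + 12% × £2,780.00 = £369.60
Solidarity Surcharge: 1.56% × £4,520.00 = £70.51
Workforce Levy: 2% × £4,520.00 = £90.40
Disability Insurance: 4.5% × £4,520.00 = £203.40
Total withheld: £369.60 + £70.51 + £90.40 + £203.40 = £733.91
Net pay: £4,520.00 − £733.91 = £3,786.09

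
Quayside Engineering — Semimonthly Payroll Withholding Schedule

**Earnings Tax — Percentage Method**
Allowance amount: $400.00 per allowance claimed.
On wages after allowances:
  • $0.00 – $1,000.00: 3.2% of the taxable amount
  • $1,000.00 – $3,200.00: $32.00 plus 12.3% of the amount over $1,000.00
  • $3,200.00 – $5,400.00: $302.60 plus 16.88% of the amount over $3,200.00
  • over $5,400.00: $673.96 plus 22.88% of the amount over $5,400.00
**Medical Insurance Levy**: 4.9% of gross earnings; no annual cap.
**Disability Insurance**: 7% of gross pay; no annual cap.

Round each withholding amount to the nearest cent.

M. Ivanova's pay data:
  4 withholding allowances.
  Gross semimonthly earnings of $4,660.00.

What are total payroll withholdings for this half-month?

Earnings Tax: taxable = $4,660.00 − 4×$400.00 = $3,060.00
  $32.00 + 12.3% × ($3,060.00 − $1,000.00) = $32.00 + 12.3% × $2,060.00 = $285.38
Medical Insurance Levy: 4.9% × $4,660.00 = $228.34
Disability Insurance: 7% × $4,660.00 = $326.20
Total: $285.38 + $228.34 + $326.20 = $839.92

$839.92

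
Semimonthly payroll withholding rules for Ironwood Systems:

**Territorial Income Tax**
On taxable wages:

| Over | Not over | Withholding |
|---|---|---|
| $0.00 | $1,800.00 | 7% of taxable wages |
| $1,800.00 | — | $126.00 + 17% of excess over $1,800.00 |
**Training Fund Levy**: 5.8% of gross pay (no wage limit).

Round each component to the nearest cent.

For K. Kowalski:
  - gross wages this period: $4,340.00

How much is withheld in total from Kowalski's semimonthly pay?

$809.52

Territorial Income Tax: taxable = $4,340.00
  $126.00 + 17% × ($4,340.00 − $1,800.00) = $126.00 + 17% × $2,540.00 = $557.80
Training Fund Levy: 5.8% × $4,340.00 = $251.72
Total: $557.80 + $251.72 = $809.52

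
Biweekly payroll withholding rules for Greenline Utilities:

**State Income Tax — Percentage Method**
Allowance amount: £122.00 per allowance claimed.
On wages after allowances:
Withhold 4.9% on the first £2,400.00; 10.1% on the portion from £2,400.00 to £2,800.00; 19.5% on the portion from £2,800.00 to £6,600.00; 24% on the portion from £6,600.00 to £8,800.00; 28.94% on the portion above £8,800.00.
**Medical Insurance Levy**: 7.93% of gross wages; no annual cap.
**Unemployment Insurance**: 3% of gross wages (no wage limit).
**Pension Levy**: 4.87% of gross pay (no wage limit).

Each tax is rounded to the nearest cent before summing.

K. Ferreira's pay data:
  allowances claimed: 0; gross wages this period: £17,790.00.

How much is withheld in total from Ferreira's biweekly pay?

£6,839.53

State Income Tax: taxable = £17,790.00
  £1,427.00 + 28.94% × (£17,790.00 − £8,800.00) = £1,427.00 + 28.94% × £8,990.00 = £4,028.71
Medical Insurance Levy: 7.93% × £17,790.00 = £1,410.75
Unemployment Insurance: 3% × £17,790.00 = £533.70
Pension Levy: 4.87% × £17,790.00 = £866.37
Total: £4,028.71 + £1,410.75 + £533.70 + £866.37 = £6,839.53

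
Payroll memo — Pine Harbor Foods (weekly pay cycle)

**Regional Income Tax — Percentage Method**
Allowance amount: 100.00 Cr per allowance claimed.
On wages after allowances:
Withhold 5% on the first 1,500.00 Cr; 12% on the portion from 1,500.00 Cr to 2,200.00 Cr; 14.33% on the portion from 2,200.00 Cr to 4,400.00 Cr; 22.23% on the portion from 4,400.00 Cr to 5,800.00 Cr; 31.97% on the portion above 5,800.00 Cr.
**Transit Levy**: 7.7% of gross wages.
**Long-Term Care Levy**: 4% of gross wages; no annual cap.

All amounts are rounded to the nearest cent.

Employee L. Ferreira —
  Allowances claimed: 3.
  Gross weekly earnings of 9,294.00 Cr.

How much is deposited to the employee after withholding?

Regional Income Tax: taxable = 9,294.00 Cr − 3×100.00 Cr = 8,994.00 Cr
  785.48 Cr + 31.97% × (8,994.00 Cr − 5,800.00 Cr) = 785.48 Cr + 31.97% × 3,194.00 Cr = 1,806.60 Cr
Transit Levy: 7.7% × 9,294.00 Cr = 715.64 Cr
Long-Term Care Levy: 4% × 9,294.00 Cr = 371.76 Cr
Total withheld: 1,806.60 Cr + 715.64 Cr + 371.76 Cr = 2,894.00 Cr
Net pay: 9,294.00 Cr − 2,894.00 Cr = 6,400.00 Cr

6,400.00 Cr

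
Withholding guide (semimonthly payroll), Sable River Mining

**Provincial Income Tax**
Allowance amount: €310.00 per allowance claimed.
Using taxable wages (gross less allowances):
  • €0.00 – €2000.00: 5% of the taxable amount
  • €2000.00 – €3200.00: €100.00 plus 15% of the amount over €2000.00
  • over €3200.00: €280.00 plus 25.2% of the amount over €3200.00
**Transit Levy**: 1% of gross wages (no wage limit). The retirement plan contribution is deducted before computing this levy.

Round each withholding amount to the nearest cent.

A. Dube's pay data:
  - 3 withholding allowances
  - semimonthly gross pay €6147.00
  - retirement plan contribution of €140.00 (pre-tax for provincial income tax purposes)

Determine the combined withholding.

Provincial Income Tax: taxable = €6147.00 − €140.00 − 3×€310.00 = €5077.00
  €280.00 + 25.2% × (€5077.00 − €3200.00) = €280.00 + 25.2% × €1877.00 = €753.00
Transit Levy: 1% × €6007.00 = €60.07
Total: €753.00 + €60.07 = €813.07

€813.07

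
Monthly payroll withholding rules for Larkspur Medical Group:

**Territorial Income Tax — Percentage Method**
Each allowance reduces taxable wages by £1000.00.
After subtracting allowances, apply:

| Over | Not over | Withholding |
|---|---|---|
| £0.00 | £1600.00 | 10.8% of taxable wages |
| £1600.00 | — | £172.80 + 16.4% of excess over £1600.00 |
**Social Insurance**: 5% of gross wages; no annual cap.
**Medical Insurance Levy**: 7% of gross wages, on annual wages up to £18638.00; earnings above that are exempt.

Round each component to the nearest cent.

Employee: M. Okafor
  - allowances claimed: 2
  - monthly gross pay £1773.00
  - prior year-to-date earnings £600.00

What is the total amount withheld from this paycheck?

£212.76

Territorial Income Tax: taxable = £1773.00 − 2×£1000.00 = £-227.00
  Taxable ≤ 0 → £0.00
Social Insurance: 5% × £1773.00 = £88.65
Medical Insurance Levy: 7% × £1773.00 = £124.11
Total: £0.00 + £88.65 + £124.11 = £212.76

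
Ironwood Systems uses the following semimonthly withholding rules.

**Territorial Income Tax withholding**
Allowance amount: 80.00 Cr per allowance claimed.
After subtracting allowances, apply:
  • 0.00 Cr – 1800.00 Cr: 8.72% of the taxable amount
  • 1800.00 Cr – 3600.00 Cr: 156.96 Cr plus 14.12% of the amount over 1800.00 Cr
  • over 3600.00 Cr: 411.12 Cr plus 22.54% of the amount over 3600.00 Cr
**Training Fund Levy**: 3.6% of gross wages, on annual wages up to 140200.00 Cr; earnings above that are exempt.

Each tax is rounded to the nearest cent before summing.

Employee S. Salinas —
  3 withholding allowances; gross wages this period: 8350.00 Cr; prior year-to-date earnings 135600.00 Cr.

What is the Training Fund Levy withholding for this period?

165.60 Cr

Training Fund Levy: cap 140200.00 Cr − YTD 135600.00 Cr = 4600.00 Cr subject; 3.6% × 4600.00 Cr = 165.60 Cr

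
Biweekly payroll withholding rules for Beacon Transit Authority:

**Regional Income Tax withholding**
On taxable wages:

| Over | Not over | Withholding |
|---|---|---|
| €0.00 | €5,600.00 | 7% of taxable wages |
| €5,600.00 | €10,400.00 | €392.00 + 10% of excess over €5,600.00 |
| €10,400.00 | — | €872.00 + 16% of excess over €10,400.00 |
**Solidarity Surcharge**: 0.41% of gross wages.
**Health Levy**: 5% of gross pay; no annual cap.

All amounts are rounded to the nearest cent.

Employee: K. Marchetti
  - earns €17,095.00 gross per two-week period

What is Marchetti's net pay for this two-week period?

€14,226.96

Regional Income Tax: taxable = €17,095.00
  €872.00 + 16% × (€17,095.00 − €10,400.00) = €872.00 + 16% × €6,695.00 = €1,943.20
Solidarity Surcharge: 0.41% × €17,095.00 = €70.09
Health Levy: 5% × €17,095.00 = €854.75
Total withheld: €1,943.20 + €70.09 + €854.75 = €2,868.04
Net pay: €17,095.00 − €2,868.04 = €14,226.96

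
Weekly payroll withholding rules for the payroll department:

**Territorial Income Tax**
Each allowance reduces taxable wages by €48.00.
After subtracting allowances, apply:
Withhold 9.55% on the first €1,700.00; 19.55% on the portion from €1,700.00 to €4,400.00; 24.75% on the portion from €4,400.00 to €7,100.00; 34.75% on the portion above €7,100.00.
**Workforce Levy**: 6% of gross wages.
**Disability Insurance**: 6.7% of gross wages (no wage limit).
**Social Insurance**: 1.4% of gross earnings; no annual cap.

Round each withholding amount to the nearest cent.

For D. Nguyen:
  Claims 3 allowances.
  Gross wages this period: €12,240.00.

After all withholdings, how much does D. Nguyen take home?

Territorial Income Tax: taxable = €12,240.00 − 3×€48.00 = €12,096.00
  €1,358.45 + 34.75% × (€12,096.00 − €7,100.00) = €1,358.45 + 34.75% × €4,996.00 = €3,094.56
Workforce Levy: 6% × €12,240.00 = €734.40
Disability Insurance: 6.7% × €12,240.00 = €820.08
Social Insurance: 1.4% × €12,240.00 = €171.36
Total withheld: €3,094.56 + €734.40 + €820.08 + €171.36 = €4,820.40
Net pay: €12,240.00 − €4,820.40 = €7,419.60

€7,419.60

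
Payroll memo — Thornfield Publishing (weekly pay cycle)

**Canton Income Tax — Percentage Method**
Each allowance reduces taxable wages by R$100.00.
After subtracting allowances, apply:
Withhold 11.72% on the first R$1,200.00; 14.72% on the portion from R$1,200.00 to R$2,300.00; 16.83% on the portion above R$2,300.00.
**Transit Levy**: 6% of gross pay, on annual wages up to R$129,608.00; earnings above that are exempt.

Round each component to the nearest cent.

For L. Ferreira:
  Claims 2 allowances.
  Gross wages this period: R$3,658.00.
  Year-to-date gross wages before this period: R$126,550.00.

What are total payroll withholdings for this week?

Canton Income Tax: taxable = R$3,658.00 − 2×R$100.00 = R$3,458.00
  R$302.56 + 16.83% × (R$3,458.00 − R$2,300.00) = R$302.56 + 16.83% × R$1,158.00 = R$497.45
Transit Levy: cap R$129,608.00 − YTD R$126,550.00 = R$3,058.00 subject; 6% × R$3,058.00 = R$183.48
Total: R$497.45 + R$183.48 = R$680.93

R$680.93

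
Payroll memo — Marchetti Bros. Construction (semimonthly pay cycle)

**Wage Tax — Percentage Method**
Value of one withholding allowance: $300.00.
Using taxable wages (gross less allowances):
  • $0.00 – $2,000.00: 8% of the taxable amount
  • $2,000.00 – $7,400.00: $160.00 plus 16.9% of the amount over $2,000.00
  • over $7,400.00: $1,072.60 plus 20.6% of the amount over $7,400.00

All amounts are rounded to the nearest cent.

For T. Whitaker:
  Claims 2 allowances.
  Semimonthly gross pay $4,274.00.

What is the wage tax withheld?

Wage Tax: taxable = $4,274.00 − 2×$300.00 = $3,674.00
  $160.00 + 16.9% × ($3,674.00 − $2,000.00) = $160.00 + 16.9% × $1,674.00 = $442.91

$442.91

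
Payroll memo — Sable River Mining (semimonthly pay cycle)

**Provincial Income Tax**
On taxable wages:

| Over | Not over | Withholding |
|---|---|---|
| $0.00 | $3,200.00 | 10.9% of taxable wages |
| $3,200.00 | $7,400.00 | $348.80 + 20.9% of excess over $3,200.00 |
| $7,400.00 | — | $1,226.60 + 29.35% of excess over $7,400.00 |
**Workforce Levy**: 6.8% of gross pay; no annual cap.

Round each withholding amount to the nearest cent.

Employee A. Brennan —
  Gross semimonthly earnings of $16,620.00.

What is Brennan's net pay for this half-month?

Provincial Income Tax: taxable = $16,620.00
  $1,226.60 + 29.35% × ($16,620.00 − $7,400.00) = $1,226.60 + 29.35% × $9,220.00 = $3,932.67
Workforce Levy: 6.8% × $16,620.00 = $1,130.16
Total withheld: $3,932.67 + $1,130.16 = $5,062.83
Net pay: $16,620.00 − $5,062.83 = $11,557.17

$11,557.17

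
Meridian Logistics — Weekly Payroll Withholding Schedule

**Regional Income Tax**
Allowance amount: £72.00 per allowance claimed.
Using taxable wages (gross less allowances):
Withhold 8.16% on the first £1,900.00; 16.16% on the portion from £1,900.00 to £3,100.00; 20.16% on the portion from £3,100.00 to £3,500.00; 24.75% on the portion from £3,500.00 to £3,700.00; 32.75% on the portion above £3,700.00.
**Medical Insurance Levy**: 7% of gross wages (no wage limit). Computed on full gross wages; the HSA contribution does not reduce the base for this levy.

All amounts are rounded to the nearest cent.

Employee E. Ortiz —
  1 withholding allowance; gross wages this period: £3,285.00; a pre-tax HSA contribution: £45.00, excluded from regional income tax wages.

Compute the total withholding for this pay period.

£592.62

Regional Income Tax: taxable = £3,285.00 − £45.00 − 1×£72.00 = £3,168.00
  £348.96 + 20.16% × (£3,168.00 − £3,100.00) = £348.96 + 20.16% × £68.00 = £362.67
Medical Insurance Levy: 7% × £3,285.00 = £229.95
Total: £362.67 + £229.95 = £592.62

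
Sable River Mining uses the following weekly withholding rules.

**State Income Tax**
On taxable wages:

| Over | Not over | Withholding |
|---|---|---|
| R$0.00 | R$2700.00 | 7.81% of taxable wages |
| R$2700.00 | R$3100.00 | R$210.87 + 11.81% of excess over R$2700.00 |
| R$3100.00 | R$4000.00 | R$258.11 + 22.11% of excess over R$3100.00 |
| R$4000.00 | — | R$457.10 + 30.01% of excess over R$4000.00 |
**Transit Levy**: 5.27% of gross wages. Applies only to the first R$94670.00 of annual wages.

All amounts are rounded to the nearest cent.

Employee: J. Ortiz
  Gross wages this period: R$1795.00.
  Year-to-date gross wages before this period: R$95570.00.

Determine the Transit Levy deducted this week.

R$0.00

Transit Levy: YTD R$95570.00 ≥ cap R$94670.00 → R$0.00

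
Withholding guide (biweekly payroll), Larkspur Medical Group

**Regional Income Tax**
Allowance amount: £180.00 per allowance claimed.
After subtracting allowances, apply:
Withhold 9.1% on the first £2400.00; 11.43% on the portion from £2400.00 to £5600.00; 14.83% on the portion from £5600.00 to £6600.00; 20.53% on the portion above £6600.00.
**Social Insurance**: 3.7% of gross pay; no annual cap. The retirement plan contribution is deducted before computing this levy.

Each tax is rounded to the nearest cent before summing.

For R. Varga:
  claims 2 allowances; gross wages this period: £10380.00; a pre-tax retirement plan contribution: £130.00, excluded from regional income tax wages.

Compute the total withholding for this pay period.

Regional Income Tax: taxable = £10380.00 − £130.00 − 2×£180.00 = £9890.00
  £732.46 + 20.53% × (£9890.00 − £6600.00) = £732.46 + 20.53% × £3290.00 = £1407.90
Social Insurance: 3.7% × £10250.00 = £379.25
Total: £1407.90 + £379.25 = £1787.15

£1787.15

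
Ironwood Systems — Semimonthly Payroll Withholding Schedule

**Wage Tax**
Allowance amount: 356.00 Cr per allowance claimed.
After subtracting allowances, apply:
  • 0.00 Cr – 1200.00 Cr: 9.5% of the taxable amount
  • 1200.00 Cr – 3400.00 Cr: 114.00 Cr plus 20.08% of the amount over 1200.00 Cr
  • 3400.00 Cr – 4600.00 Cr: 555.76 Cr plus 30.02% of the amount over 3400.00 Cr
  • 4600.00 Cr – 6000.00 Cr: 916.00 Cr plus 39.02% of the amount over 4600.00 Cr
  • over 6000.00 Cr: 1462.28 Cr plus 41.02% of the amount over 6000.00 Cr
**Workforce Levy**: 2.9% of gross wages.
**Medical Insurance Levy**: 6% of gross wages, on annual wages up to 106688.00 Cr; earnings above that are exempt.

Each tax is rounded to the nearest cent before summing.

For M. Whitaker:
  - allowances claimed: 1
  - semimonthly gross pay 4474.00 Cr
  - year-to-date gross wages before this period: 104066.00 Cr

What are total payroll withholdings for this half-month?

Wage Tax: taxable = 4474.00 Cr − 1×356.00 Cr = 4118.00 Cr
  555.76 Cr + 30.02% × (4118.00 Cr − 3400.00 Cr) = 555.76 Cr + 30.02% × 718.00 Cr = 771.30 Cr
Workforce Levy: 2.9% × 4474.00 Cr = 129.75 Cr
Medical Insurance Levy: cap 106688.00 Cr − YTD 104066.00 Cr = 2622.00 Cr subject; 6% × 2622.00 Cr = 157.32 Cr
Total: 771.30 Cr + 129.75 Cr + 157.32 Cr = 1058.37 Cr

1058.37 Cr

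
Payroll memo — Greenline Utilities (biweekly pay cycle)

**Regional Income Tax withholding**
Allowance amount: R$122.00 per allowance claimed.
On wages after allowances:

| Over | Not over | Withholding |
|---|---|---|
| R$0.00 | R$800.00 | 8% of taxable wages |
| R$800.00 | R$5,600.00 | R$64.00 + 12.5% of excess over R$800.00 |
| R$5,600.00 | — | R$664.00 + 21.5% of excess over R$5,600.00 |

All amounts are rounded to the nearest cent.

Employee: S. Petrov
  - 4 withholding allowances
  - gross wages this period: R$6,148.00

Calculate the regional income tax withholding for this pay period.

Regional Income Tax: taxable = R$6,148.00 − 4×R$122.00 = R$5,660.00
  R$664.00 + 21.5% × (R$5,660.00 − R$5,600.00) = R$664.00 + 21.5% × R$60.00 = R$676.90

R$676.90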